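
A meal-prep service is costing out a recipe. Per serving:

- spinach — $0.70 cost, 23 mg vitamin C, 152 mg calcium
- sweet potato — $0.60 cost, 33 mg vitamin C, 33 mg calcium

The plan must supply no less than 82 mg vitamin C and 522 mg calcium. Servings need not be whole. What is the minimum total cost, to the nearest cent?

Compare the cost at each extreme point of the feasible region.
spinach only: max(82/23, 522/152) = 3.565 servings → $2.50.
sweet potato only: max(82/33, 522/33) = 15.82 servings → $9.49.
spinach + sweet potato with both tight: 3.411 servings and 0.1076 servings → $2.45.
The minimum over all feasible corners is $2.45.

$2.45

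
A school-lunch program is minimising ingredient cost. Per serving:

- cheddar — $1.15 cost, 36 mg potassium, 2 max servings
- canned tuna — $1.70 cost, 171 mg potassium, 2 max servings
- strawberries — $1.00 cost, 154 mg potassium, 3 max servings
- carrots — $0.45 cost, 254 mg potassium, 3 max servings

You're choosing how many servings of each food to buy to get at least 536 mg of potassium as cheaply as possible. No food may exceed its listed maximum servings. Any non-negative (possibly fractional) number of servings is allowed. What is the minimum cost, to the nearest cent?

Cost per mg of potassium: carrots $0.0018, strawberries $0.0065, canned tuna $0.0099, cheddar $0.0319.
Take 2.11 servings of carrots: +536.0 mg potassium for $0.95 (total $0.95, still need 0.0 mg).
Greedy by cheapest-per-mg is optimal for a single linear constraint, so the minimum cost is $0.95.

$0.95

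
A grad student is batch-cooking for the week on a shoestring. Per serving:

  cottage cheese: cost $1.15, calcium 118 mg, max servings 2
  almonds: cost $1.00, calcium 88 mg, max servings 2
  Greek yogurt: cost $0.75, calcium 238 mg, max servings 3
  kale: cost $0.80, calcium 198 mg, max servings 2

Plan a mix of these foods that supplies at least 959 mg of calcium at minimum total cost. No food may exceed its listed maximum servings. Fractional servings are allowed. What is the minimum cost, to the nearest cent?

Cost per mg of calcium: Greek yogurt $0.0032, kale $0.0040, cottage cheese $0.0097, almonds $0.0114.
Take 3 servings of Greek yogurt: +714.0 mg calcium for $2.25 (total $2.25, still need 245.0 mg).
Take 1.237 servings of kale: +245.0 mg calcium for $0.99 (total $3.24, still need 0.0 mg).
Filling from the cheapest source first is optimal under one linear minimum: $3.24.

$3.24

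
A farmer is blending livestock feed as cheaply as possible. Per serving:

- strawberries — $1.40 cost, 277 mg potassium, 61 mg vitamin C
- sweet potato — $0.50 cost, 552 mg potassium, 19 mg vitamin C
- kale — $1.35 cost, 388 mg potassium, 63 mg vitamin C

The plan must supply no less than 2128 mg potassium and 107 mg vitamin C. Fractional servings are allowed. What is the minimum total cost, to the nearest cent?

$2.61

This is a tiny linear program; its minimum lies at a vertex of the feasible set. List the vertices and price them.
strawberries only: max(2128/277, 107/61) = 7.682 servings → $10.76.
sweet potato only: max(2128/552, 107/19) = 5.632 servings → $2.82.
kale only: max(2128/388, 107/63) = 5.485 servings → $7.40.
strawberries + sweet potato with both tight: 0.6558 servings and 3.526 servings → $2.68.
strawberries + kale with both targets exact would need a negative amount; discard.
sweet potato + kale with both tight: 3.377 servings and 0.6799 servings → $2.61.
So the least-cost plan costs $2.61.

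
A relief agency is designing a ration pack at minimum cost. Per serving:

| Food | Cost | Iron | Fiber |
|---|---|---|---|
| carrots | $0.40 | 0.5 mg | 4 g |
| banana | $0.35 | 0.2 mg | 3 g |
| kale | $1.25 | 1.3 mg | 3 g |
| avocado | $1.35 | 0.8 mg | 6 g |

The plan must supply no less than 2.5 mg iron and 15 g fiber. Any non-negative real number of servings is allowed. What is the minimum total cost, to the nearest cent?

At the optimum either one food covers both requirements or two foods hit both targets exactly; no other combination can be cheaper.
carrots only: max(2.5/0.5, 15/4) = 5 servings → $2.00.
banana only: max(2.5/0.2, 15/3) = 12.5 servings → $4.38.
kale only: max(2.5/1.3, 15/3) = 5 servings → $6.25.
avocado only: max(2.5/0.8, 15/6) = 3.125 servings → $4.22.
carrots + banana: the both-tight solution has a negative serving — not a feasible corner.
carrots + kale with both tight: 3.243 servings and 0.6757 servings → $2.14.
carrots + avocado: the both-tight solution has a negative serving — not a feasible corner.
banana + kale with both tight: 3.636 servings and 1.364 servings → $2.98.
banana + avocado: the both-tight solution has a negative serving — not a feasible corner.
kale + avocado with both tight: 0.5556 servings and 2.222 servings → $3.69.
Cheapest feasible corner: $2.00.

$2.00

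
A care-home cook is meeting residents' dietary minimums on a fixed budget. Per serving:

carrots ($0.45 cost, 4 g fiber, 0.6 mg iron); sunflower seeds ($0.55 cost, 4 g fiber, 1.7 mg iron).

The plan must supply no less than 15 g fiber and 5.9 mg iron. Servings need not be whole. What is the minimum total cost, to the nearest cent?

Two binding constraints pin down two serving amounts, so the optimal mix uses at most two foods. The candidates are each food alone (scaled to the tighter of fiber/iron) and each pair with both constraints tight.
carrots only: max(15/4, 5.9/0.6) = 9.833 servings → $4.42.
sunflower seeds only: max(15/4, 5.9/1.7) = 3.75 servings → $2.06.
carrots + sunflower seeds with both tight: 0.4318 servings and 3.318 servings → $2.02.
So the least-cost plan costs $2.02.

$2.02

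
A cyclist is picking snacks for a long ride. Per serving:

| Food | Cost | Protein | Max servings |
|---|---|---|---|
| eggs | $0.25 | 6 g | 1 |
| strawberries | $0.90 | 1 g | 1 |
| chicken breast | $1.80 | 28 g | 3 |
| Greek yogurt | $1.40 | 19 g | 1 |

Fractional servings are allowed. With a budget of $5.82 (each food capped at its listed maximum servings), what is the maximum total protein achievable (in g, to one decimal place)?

92.3 g

Protein per dollar: eggs 24, chicken breast 15.56, Greek yogurt 13.57, strawberries 1.111.
Take 1 serving of eggs: spends $0.25, +6.0 g protein (running total 6.0 g).
Take 3 servings of chicken breast: spends $5.40, +84.0 g protein (running total 90.0 g).
Take 0.1214 servings of Greek yogurt: spends $0.17, +2.3 g protein (running total 92.3 g).
Greedy by best ratio exhausts the cost allowance optimally: 92.3 g.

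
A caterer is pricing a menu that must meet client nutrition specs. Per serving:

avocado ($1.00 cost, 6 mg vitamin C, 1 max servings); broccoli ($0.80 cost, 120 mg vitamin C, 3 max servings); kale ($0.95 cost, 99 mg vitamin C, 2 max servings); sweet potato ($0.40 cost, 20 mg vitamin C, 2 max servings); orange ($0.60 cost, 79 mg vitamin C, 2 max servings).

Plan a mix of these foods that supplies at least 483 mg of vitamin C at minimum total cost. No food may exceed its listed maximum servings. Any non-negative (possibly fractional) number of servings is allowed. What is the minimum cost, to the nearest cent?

$3.33

Cost per mg of vitamin C: broccoli $0.0067, orange $0.0076, kale $0.0096, sweet potato $0.0200, avocado $0.1667.
Take 3 servings of broccoli: +360.0 mg vitamin C for $2.40 (total $2.40, still need 123.0 mg).
Take 1.557 servings of orange: +123.0 mg vitamin C for $0.93 (total $3.33, still need 0.0 mg).
Greedy by cheapest-per-mg is optimal for a single linear constraint, so the minimum cost is $3.33.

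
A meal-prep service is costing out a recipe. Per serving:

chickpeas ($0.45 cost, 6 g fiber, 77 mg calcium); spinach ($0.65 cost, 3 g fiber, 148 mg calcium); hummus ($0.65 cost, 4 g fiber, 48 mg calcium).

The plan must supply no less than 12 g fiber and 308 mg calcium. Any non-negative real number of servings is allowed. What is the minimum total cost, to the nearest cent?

The cheapest plan sits at a corner of the feasible region — with two constraints it uses at most two foods.
chickpeas only: max(12/6, 308/77) = 4 servings → $1.80.
spinach only: max(12/3, 308/148) = 4 servings → $2.60.
hummus only: max(12/4, 308/48) = 6.417 servings → $4.17.
chickpeas + spinach with both tight: 1.297 servings and 1.406 servings → $1.50.
chickpeas + hummus: the both-tight solution has a negative serving — not a feasible corner.
spinach + hummus with both tight: 1.464 servings and 1.902 servings → $2.19.
So the least-cost plan costs $1.50.

$1.50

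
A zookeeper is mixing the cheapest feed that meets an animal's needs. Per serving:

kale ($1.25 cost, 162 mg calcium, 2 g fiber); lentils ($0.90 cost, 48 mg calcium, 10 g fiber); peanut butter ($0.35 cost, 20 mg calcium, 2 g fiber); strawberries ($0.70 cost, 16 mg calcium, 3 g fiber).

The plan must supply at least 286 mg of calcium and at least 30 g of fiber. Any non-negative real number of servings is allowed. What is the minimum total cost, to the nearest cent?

$3.70

Two binding constraints pin down two serving amounts, so the optimal mix uses at most two foods. The candidates are each food alone (scaled to the tighter of calcium/fiber) and each pair with both constraints tight.
kale only: max(286/162, 30/2) = 15 servings → $18.75.
lentils only: max(286/48, 30/10) = 5.958 servings → $5.36.
peanut butter only: max(286/20, 30/2) = 15 servings → $5.25.
strawberries only: max(286/16, 30/3) = 17.88 servings → $12.51.
kale + lentils with both tight: 0.9318 servings and 2.814 servings → $3.70.
kale + peanut butter: the both-tight solution has a negative serving — not a feasible corner.
kale + strawberries with both tight: 0.8326 servings and 9.445 servings → $7.65.
lentils + peanut butter with both tight: 0.2692 servings and 13.65 servings → $5.02.
lentils + strawberries with both targets exact would need a negative amount; discard.
peanut butter + strawberries with both tight: 13.5 servings and 1 serving → $5.42.
So the least-cost plan costs $3.70.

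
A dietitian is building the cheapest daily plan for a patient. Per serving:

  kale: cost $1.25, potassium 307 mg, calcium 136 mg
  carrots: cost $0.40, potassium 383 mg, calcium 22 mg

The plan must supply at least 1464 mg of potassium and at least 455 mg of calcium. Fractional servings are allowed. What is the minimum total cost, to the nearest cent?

$4.44

Two binding constraints pin down two serving amounts, so the optimal mix uses at most two foods. The candidates are each food alone (scaled to the tighter of potassium/calcium) and each pair with both constraints tight.
kale only: max(1464/307, 455/136) = 4.769 servings → $5.96.
carrots only: max(1464/383, 455/22) = 20.68 servings → $8.27.
kale + carrots with both tight: 3.134 servings and 1.311 servings → $4.44.
Cheapest feasible corner: $4.44.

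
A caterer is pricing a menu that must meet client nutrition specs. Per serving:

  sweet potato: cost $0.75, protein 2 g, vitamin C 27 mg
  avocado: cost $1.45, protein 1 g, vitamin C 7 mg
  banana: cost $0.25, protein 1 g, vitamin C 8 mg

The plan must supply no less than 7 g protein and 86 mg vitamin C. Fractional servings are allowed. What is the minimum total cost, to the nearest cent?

$2.43

With two linear requirements the optimum uses one or two foods; enumerate the corners.
sweet potato only: max(7/2, 86/27) = 3.5 servings → $2.62.
avocado only: max(7/1, 86/7) = 12.29 servings → $17.81.
banana only: max(7/1, 86/8) = 10.75 servings → $2.69.
sweet potato + avocado with both tight: 2.846 servings and 1.308 servings → $4.03.
sweet potato + banana with both tight: 2.727 servings and 1.545 servings → $2.43.
avocado + banana: the both-tight solution has a negative serving — not a feasible corner.
So the least-cost plan costs $2.43.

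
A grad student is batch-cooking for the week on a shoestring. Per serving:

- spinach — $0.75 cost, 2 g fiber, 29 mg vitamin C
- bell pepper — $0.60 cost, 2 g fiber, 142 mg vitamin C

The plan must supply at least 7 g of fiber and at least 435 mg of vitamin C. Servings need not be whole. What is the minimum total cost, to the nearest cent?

Two binding constraints pin down two serving amounts, so the optimal mix uses at most two foods. The candidates are each food alone (scaled to the tighter of fiber/vitamin C) and each pair with both constraints tight.
spinach only: max(7/2, 435/29) = 15 servings → $11.25.
bell pepper only: max(7/2, 435/142) = 3.5 servings → $2.10.
spinach + bell pepper with both tight: 0.5487 servings and 2.951 servings → $2.18.
Cheapest feasible corner: $2.10.

$2.10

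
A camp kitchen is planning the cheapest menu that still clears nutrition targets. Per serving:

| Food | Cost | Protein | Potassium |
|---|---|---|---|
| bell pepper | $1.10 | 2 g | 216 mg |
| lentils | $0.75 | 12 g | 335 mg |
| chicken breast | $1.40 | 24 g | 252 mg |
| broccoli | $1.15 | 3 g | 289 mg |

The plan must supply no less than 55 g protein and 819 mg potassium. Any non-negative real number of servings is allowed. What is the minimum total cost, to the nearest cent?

$3.27

Minimising a linear cost over {protein ≥ 55, potassium ≥ 819, servings ≥ 0} — the optimum is at a vertex, using one or two foods.
bell pepper only: max(55/2, 819/216) = 27.5 servings → $30.25.
lentils only: max(55/12, 819/335) = 4.583 servings → $3.44.
chicken breast only: max(55/24, 819/252) = 3.25 servings → $4.55.
broccoli only: max(55/3, 819/289) = 18.33 servings → $21.08.
bell pepper + lentils with both targets exact would need a negative amount; discard.
bell pepper + chicken breast with both tight: 1.238 servings and 2.188 servings → $4.43.
bell pepper + broccoli: the both-tight solution has a negative serving — not a feasible corner.
lentils + chicken breast with both tight: 1.156 servings and 1.714 servings → $3.27.
lentils + broccoli: the both-tight solution has a negative serving — not a feasible corner.
chicken breast + broccoli with both tight: 2.174 servings and 0.9379 servings → $4.12.
The minimum over all feasible corners is $3.27.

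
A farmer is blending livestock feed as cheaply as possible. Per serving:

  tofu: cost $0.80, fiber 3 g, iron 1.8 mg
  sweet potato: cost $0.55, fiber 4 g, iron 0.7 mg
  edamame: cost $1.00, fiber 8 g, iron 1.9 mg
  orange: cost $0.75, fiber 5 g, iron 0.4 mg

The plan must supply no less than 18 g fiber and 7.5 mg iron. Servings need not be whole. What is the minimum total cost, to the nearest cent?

$3.51

An LP optimum is at a vertex; with two nutrient constraints at most two foods are used. Check each candidate.
tofu only: max(18/3, 7.5/1.8) = 6 servings → $4.80.
sweet potato only: max(18/4, 7.5/0.7) = 10.71 servings → $5.89.
edamame only: max(18/8, 7.5/1.9) = 3.947 servings → $3.95.
orange only: max(18/5, 7.5/0.4) = 18.75 servings → $14.06.
tofu + sweet potato with both tight: 3.412 servings and 1.941 servings → $3.80.
tofu + edamame with both tight: 2.966 servings and 1.138 servings → $3.51.
tofu + orange with both tight: 3.885 servings and 1.269 servings → $4.06.
sweet potato + edamame: intersection lies outside the first quadrant.
sweet potato + orange: the both-tight solution has a negative serving — not a feasible corner.
edamame + orange: the both-tight solution has a negative serving — not a feasible corner.
The minimum over all feasible corners is $3.51.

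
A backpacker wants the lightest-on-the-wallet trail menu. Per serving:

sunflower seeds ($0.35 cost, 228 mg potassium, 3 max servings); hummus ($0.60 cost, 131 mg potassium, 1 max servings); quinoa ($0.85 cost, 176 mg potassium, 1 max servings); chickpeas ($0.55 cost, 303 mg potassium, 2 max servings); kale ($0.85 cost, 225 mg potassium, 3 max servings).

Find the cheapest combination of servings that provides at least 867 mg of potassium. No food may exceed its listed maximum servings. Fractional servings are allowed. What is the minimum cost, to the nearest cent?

$1.38

Cost per mg of potassium: sunflower seeds $0.0015, chickpeas $0.0018, kale $0.0038, hummus $0.0046, quinoa $0.0048.
Take 3 servings of sunflower seeds: +684.0 mg potassium for $1.05 (total $1.05, still need 183.0 mg).
Take 0.604 servings of chickpeas: +183.0 mg potassium for $0.33 (total $1.38, still need 0.0 mg).
Greedy by cheapest-per-mg is optimal for a single linear constraint, so the minimum cost is $1.38.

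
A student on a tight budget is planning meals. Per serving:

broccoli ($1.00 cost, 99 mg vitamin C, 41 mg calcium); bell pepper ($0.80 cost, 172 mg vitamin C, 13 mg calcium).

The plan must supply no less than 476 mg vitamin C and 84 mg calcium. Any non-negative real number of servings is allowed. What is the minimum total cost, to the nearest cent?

$2.99

broccoli only: max(476/99, 84/41) = 4.808 servings → $4.81.
bell pepper only: max(476/172, 84/13) = 6.462 servings → $5.17.
broccoli + bell pepper with both tight: 1.433 servings and 1.943 servings → $2.99.
Cheapest feasible corner: $2.99.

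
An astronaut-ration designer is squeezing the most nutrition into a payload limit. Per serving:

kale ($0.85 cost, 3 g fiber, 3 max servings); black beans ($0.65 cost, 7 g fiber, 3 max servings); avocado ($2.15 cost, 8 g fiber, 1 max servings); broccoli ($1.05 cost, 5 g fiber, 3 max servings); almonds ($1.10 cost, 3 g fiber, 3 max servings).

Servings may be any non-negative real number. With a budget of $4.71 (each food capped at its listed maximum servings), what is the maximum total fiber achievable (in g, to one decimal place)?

34.1 g

Fiber per dollar: black beans 10.77, broccoli 4.762, avocado 3.721, kale 3.529, almonds 2.727.
Take 3 servings of black beans: spends $1.95, +21.0 g fiber (running total 21.0 g).
Take 2.629 servings of broccoli: spends $2.76, +13.1 g fiber (running total 34.1 g).
Filling greedily by fiber-per-dollar is optimal for one linear limit, giving 34.1 g.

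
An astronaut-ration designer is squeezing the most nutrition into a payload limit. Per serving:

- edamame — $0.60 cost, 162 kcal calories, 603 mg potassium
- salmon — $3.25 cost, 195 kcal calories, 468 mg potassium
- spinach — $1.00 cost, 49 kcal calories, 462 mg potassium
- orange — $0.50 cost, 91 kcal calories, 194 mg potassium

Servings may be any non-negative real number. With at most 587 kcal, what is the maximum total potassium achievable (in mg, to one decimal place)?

5534.6 mg

Potassium per kcal: spinach 9.429, edamame 3.722, salmon 2.4, orange 2.132.
With no serving limits, spend the whole calories allowance on spinach: 587 kcal / 49 kcal × 462 mg = 5534.6 mg.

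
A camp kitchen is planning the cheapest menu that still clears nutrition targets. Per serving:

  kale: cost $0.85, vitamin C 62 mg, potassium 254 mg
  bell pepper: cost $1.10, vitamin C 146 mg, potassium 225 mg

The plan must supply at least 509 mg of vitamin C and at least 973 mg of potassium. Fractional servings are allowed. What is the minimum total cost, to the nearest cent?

$4.29

The cheapest plan sits at a corner of the feasible region — with two constraints it uses at most two foods.
kale only: max(509/62, 973/254) = 8.21 servings → $6.98.
bell pepper only: max(509/146, 973/225) = 4.324 servings → $4.76.
kale + bell pepper with both tight: 1.19 servings and 2.981 servings → $4.29.
Cheapest feasible corner: $4.29.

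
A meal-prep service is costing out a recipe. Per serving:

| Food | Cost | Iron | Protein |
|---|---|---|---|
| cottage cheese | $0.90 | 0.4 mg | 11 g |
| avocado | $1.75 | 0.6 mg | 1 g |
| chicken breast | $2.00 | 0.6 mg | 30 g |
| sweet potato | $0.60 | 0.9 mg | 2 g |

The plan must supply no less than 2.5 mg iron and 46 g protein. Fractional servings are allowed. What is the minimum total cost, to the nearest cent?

$3.92

Minimising a linear cost over {iron ≥ 2.5, protein ≥ 46, servings ≥ 0} — the optimum is at a vertex, using one or two foods.
cottage cheese only: max(2.5/0.4, 46/11) = 6.25 servings → $5.62.
avocado only: max(2.5/0.6, 46/1) = 46 servings → $80.50.
chicken breast only: max(2.5/0.6, 46/30) = 4.167 servings → $8.33.
sweet potato only: max(2.5/0.9, 46/2) = 23 servings → $13.80.
cottage cheese + avocado with both tight: 4.048 servings and 1.468 servings → $6.21.
cottage cheese + chicken breast with both targets exact would need a negative amount; discard.
cottage cheese + sweet potato with both tight: 4 servings and 1 serving → $4.20.
avocado + chicken breast with both tight: 2.724 servings and 1.443 servings → $7.65.
avocado + sweet potato: intersection lies outside the first quadrant.
chicken breast + sweet potato with both tight: 1.411 servings and 1.837 servings → $3.92.
Cheapest feasible corner: $3.92.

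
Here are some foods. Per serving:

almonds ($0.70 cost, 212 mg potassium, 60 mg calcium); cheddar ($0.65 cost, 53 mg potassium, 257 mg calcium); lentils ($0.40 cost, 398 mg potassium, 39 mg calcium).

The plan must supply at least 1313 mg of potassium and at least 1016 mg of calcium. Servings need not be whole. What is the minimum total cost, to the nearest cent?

almonds only: max(1313/212, 1016/60) = 16.93 servings → $11.85.
cheddar only: max(1313/53, 1016/257) = 24.77 servings → $16.10.
lentils only: max(1313/398, 1016/39) = 26.05 servings → $10.42.
almonds + cheddar with both tight: 5.528 servings and 2.663 servings → $5.60.
almonds + lentils: the both-tight solution has a negative serving — not a feasible corner.
cheddar + lentils with both tight: 3.524 servings and 2.83 servings → $3.42.
Cheapest feasible corner: $3.42.

$3.42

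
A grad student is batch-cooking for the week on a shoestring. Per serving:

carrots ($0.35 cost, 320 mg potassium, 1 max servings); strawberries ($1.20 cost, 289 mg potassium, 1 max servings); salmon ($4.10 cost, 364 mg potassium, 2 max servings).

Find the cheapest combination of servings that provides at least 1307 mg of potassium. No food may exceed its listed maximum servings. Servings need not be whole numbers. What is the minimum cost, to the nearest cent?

Cost per mg of potassium: carrots $0.0011, strawberries $0.0042, salmon $0.0113.
Take 1 serving of carrots: +320.0 mg potassium for $0.35 (total $0.35, still need 987.0 mg).
Take 1 serving of strawberries: +289.0 mg potassium for $1.20 (total $1.55, still need 698.0 mg).
Take 1.918 servings of salmon: +698.0 mg potassium for $7.86 (total $9.41, still need 0.0 mg).
Filling from the cheapest source first is optimal under one linear minimum: $9.41.

$9.41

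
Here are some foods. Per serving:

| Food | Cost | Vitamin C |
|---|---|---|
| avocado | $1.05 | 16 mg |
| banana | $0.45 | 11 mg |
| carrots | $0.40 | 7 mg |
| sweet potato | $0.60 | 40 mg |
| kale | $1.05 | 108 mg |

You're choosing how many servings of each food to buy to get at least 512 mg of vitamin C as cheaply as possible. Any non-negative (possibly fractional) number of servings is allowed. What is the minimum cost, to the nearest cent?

$4.98

Cost per mg of vitamin C: kale $0.0097, sweet potato $0.0150, banana $0.0409, carrots $0.0571, avocado $0.0656.
With no serving limits, use only kale: 512 mg / 108 mg = 4.741 servings × $1.05 = $4.98.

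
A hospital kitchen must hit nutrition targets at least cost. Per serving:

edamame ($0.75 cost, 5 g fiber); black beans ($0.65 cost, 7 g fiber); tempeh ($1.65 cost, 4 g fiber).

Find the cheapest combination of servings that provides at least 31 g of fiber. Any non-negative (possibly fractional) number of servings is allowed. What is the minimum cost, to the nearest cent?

$2.88

Cost per g of fiber: black beans $0.0929, edamame $0.1500, tempeh $0.4125.
With no serving limits, use only black beans: 31 g / 7 g = 4.429 servings × $0.65 = $2.88.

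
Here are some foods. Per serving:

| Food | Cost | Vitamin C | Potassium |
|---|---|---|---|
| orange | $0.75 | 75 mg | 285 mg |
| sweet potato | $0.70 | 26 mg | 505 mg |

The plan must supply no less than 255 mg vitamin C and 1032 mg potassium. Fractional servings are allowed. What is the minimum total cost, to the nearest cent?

orange only: max(255/75, 1032/285) = 3.621 servings → $2.72.
sweet potato only: max(255/26, 1032/505) = 9.808 servings → $6.87.
orange + sweet potato with both tight: 3.346 servings and 0.1551 servings → $2.62.
The minimum over all feasible corners is $2.62.

$2.62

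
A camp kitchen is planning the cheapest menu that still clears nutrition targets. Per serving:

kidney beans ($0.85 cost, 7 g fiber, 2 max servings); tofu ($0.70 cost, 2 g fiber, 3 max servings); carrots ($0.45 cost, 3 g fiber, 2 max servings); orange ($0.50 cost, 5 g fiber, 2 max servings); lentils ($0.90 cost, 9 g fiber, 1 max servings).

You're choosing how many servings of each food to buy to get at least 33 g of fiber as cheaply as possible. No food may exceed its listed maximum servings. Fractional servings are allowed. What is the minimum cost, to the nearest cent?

Cost per g of fiber: orange $0.1000, lentils $0.1000, kidney beans $0.1214, carrots $0.1500, tofu $0.3500.
Take 2 servings of orange: +10.0 g fiber for $1.00 (total $1.00, still need 23.0 g).
Take 1 serving of lentils: +9.0 g fiber for $0.90 (total $1.90, still need 14.0 g).
Take 2 servings of kidney beans: +14.0 g fiber for $1.70 (total $3.60, still need 0.0 g).
Filling from the cheapest source first is optimal under one linear minimum: $3.60.

$3.60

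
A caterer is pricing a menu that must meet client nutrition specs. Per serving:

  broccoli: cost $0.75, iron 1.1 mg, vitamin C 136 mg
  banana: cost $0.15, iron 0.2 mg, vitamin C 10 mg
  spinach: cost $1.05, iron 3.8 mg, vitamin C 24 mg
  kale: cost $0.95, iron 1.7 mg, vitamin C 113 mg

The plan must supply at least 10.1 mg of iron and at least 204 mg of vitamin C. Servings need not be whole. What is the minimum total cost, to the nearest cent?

Compare the cost at each extreme point of the feasible region.
broccoli only: max(10.1/1.1, 204/136) = 9.182 servings → $6.89.
banana only: max(10.1/0.2, 204/10) = 50.5 servings → $7.58.
spinach only: max(10.1/3.8, 204/24) = 8.5 servings → $8.93.
kale only: max(10.1/1.7, 204/113) = 5.941 servings → $5.64.
broccoli + banana: the both-tight solution has a negative serving — not a feasible corner.
broccoli + spinach with both tight: 1.086 servings and 2.343 servings → $3.28.
broccoli + kale: intersection lies outside the first quadrant.
banana + spinach with both tight: 16.05 servings and 1.813 servings → $4.31.
banana + kale: the both-tight solution has a negative serving — not a feasible corner.
spinach + kale with both tight: 2.045 servings and 1.371 servings → $3.45.
Cheapest feasible corner: $3.28.

$3.28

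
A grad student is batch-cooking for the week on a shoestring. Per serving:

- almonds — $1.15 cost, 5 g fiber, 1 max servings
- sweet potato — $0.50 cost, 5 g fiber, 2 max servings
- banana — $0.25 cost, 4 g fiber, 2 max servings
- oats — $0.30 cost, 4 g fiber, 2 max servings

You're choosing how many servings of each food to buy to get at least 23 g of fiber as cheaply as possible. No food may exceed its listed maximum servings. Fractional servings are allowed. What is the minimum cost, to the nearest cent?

Cost per g of fiber: banana $0.0625, oats $0.0750, sweet potato $0.1000, almonds $0.2300.
Take 2 servings of banana: +8.0 g fiber for $0.50 (total $0.50, still need 15.0 g).
Take 2 servings of oats: +8.0 g fiber for $0.60 (total $1.10, still need 7.0 g).
Take 1.4 servings of sweet potato: +7.0 g fiber for $0.70 (total $1.80, still need 0.0 g).
Filling from the cheapest source first is optimal under one linear minimum: $1.80.

$1.80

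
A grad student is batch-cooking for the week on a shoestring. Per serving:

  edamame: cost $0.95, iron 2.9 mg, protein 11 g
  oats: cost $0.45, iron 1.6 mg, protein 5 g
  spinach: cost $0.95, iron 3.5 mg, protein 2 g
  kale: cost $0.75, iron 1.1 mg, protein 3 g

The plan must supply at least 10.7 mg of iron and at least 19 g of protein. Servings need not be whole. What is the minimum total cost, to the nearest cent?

$2.95

edamame only: max(10.7/2.9, 19/11) = 3.69 servings → $3.51.
oats only: max(10.7/1.6, 19/5) = 6.688 servings → $3.01.
spinach only: max(10.7/3.5, 19/2) = 9.5 servings → $9.03.
kale only: max(10.7/1.1, 19/3) = 9.727 servings → $7.30.
edamame + oats with both targets exact would need a negative amount; discard.
edamame + spinach with both tight: 1.379 servings and 1.914 servings → $3.13.
edamame + kale: intersection lies outside the first quadrant.
oats + spinach with both tight: 3.154 servings and 1.615 servings → $2.95.
oats + kale: the both-tight solution has a negative serving — not a feasible corner.
spinach + kale with both tight: 1.349 servings and 5.434 servings → $5.36.
So the least-cost plan costs $2.95.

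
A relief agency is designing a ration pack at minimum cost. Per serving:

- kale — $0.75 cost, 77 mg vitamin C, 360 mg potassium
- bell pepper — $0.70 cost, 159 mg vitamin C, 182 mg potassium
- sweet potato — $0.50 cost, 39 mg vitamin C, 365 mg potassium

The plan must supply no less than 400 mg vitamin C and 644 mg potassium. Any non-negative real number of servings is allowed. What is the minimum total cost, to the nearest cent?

Two binding constraints pin down two serving amounts, so the optimal mix uses at most two foods. The candidates are each food alone (scaled to the tighter of vitamin C/potassium) and each pair with both constraints tight.
kale only: max(400/77, 644/360) = 5.195 servings → $3.90.
bell pepper only: max(400/159, 644/182) = 3.538 servings → $2.48.
sweet potato only: max(400/39, 644/365) = 10.26 servings → $5.13.
kale + bell pepper with both tight: 0.6847 servings and 2.184 servings → $2.04.
kale + sweet potato with both targets exact would need a negative amount; discard.
bell pepper + sweet potato with both tight: 2.373 servings and 0.581 servings → $1.95.
The minimum over all feasible corners is $1.95.

$1.95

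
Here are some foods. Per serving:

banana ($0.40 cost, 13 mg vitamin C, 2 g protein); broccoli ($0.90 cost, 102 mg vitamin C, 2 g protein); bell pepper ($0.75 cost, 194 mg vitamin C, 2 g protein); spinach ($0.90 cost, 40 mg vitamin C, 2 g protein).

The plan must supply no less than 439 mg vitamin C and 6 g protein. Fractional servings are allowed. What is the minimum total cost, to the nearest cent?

Compare the cost at each extreme point of the feasible region.
banana only: max(439/13, 6/2) = 33.77 servings → $13.51.
broccoli only: max(439/102, 6/2) = 4.304 servings → $3.87.
bell pepper only: max(439/194, 6/2) = 3 servings → $2.25.
spinach only: max(439/40, 6/2) = 10.97 servings → $9.88.
banana + broccoli: intersection lies outside the first quadrant.
banana + bell pepper with both tight: 0.7901 servings and 2.21 servings → $1.97.
banana + spinach with both targets exact would need a negative amount; discard.
broccoli + bell pepper with both tight: 1.554 servings and 1.446 servings → $2.48.
broccoli + spinach: the both-tight solution has a negative serving — not a feasible corner.
bell pepper + spinach with both tight: 2.071 servings and 0.9286 servings → $2.39.
Cheapest feasible corner: $1.97.

$1.97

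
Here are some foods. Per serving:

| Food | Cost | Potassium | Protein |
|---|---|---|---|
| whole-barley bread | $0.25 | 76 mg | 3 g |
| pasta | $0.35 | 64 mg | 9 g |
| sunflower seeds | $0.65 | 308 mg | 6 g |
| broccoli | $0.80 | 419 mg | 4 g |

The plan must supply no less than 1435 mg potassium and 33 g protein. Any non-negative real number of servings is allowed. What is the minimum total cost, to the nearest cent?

Minimising a linear cost over {potassium ≥ 1435, protein ≥ 33, servings ≥ 0} — the optimum is at a vertex, using one or two foods.
whole-barley bread only: max(1435/76, 33/3) = 18.88 servings → $4.72.
pasta only: max(1435/64, 33/9) = 22.42 servings → $7.85.
sunflower seeds only: max(1435/308, 33/6) = 5.5 servings → $3.58.
broccoli only: max(1435/419, 33/4) = 8.25 servings → $6.60.
whole-barley bread + pasta: intersection lies outside the first quadrant.
whole-barley bread + sunflower seeds with both tight: 3.321 servings and 3.84 servings → $3.33.
whole-barley bread + broccoli with both tight: 8.486 servings and 1.886 servings → $3.63.
pasta + sunflower seeds with both tight: 0.6508 servings and 4.524 servings → $3.17.
pasta + broccoli with both tight: 2.301 servings and 3.073 servings → $3.26.
sunflower seeds + broccoli: the both-tight solution has a negative serving — not a feasible corner.
So the least-cost plan costs $3.17.

$3.17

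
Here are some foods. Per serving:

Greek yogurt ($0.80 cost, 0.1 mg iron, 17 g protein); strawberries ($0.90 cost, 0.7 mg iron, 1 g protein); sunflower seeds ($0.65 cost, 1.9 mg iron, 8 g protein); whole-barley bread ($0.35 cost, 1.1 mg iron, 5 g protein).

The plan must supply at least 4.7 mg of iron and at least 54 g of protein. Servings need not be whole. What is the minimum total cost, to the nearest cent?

A basic optimal solution has at most two foods positive. Try each food alone and each pair with both targets met exactly.
Greek yogurt only: max(4.7/0.1, 54/17) = 47 servings → $37.60.
strawberries only: max(4.7/0.7, 54/1) = 54 servings → $48.60.
sunflower seeds only: max(4.7/1.9, 54/8) = 6.75 servings → $4.39.
whole-barley bread only: max(4.7/1.1, 54/5) = 10.8 servings → $3.78.
Greek yogurt + strawberries with both tight: 2.805 servings and 6.314 servings → $7.93.
Greek yogurt + sunflower seeds with both tight: 2.063 servings and 2.365 servings → $3.19.
Greek yogurt + whole-barley bread with both tight: 1.973 servings and 4.093 servings → $3.01.
strawberries + sunflower seeds: intersection lies outside the first quadrant.
strawberries + whole-barley bread: intersection lies outside the first quadrant.
sunflower seeds + whole-barley bread: intersection lies outside the first quadrant.
The minimum over all feasible corners is $3.01.

$3.01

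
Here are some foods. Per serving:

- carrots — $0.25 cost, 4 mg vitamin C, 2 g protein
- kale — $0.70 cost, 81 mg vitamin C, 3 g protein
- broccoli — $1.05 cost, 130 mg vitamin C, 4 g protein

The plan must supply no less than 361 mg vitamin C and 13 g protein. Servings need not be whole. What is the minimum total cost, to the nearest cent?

$3.09

Check every corner: each single food scaled to meet both minima, and each pair solved so both constraints bind.
carrots only: max(361/4, 13/2) = 90.25 servings → $22.56.
kale only: max(361/81, 13/3) = 4.457 servings → $3.12.
broccoli only: max(361/130, 13/4) = 3.25 servings → $3.41.
carrots + kale with both targets exact would need a negative amount; discard.
carrots + broccoli with both tight: 1.008 servings and 2.746 servings → $3.14.
kale + broccoli with both tight: 3.727 servings and 0.4545 servings → $3.09.
Cheapest feasible corner: $3.09.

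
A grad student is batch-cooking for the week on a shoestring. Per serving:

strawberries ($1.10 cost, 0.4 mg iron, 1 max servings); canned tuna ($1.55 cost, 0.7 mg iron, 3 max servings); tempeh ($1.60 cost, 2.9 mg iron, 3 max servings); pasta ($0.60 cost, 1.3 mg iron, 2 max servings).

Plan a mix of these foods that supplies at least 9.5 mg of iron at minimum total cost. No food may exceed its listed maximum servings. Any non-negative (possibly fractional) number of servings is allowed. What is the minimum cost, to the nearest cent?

$5.01

Cost per mg of iron: pasta $0.4615, tempeh $0.5517, canned tuna $2.2143, strawberries $2.7500.
Take 2 servings of pasta: +2.6 mg iron for $1.20 (total $1.20, still need 6.9 mg).
Take 2.379 servings of tempeh: +6.9 mg iron for $3.81 (total $5.01, still need 0.0 mg).
Filling from the cheapest source first is optimal under one linear minimum: $5.01.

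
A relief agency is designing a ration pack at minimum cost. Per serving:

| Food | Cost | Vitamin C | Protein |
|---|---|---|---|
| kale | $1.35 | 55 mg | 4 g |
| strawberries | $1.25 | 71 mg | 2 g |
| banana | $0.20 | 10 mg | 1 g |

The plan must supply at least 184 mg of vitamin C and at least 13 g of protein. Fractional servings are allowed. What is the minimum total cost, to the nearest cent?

An LP optimum is at a vertex; with two nutrient constraints at most two foods are used. Check each candidate.
kale only: max(184/55, 13/4) = 3.345 servings → $4.52.
strawberries only: max(184/71, 13/2) = 6.5 servings → $8.12.
banana only: max(184/10, 13/1) = 18.4 servings → $3.68.
kale + strawberries with both tight: 3.19 servings and 0.1207 servings → $4.46.
kale + banana: intersection lies outside the first quadrant.
strawberries + banana with both tight: 1.059 servings and 10.88 servings → $3.50.
So the least-cost plan costs $3.50.

$3.50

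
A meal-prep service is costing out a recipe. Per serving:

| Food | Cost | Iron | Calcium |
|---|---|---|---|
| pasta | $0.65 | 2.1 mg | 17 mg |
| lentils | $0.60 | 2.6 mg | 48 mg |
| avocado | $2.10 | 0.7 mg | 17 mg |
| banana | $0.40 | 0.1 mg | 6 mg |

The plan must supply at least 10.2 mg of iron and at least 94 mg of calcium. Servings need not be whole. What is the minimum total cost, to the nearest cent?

$2.35

An LP optimum is at a vertex; with two nutrient constraints at most two foods are used. Check each candidate.
pasta only: max(10.2/2.1, 94/17) = 5.529 servings → $3.59.
lentils only: max(10.2/2.6, 94/48) = 3.923 servings → $2.35.
avocado only: max(10.2/0.7, 94/17) = 14.57 servings → $30.60.
banana only: max(10.2/0.1, 94/6) = 102 servings → $40.80.
pasta + lentils with both tight: 4.332 servings and 0.424 servings → $3.07.
pasta + avocado with both tight: 4.521 servings and 1.008 servings → $5.06.
pasta + banana with both tight: 4.752 servings and 2.202 servings → $3.97.
lentils + avocado: the both-tight solution has a negative serving — not a feasible corner.
lentils + banana: intersection lies outside the first quadrant.
avocado + banana with both targets exact would need a negative amount; discard.
So the least-cost plan costs $2.35.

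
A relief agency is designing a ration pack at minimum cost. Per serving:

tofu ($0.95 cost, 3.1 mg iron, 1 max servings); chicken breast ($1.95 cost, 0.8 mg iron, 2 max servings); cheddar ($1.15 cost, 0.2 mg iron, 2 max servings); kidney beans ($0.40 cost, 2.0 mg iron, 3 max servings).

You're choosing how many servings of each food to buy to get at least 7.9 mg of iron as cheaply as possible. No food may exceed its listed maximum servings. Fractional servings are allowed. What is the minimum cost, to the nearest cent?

$1.78

Cost per mg of iron: kidney beans $0.2000, tofu $0.3065, chicken breast $2.4375, cheddar $5.7500.
Take 3 servings of kidney beans: +6.0 mg iron for $1.20 (total $1.20, still need 1.9 mg).
Take 0.6129 servings of tofu: +1.9 mg iron for $0.58 (total $1.78, still need 0.0 mg).
Filling from the cheapest source first is optimal under one linear minimum: $1.78.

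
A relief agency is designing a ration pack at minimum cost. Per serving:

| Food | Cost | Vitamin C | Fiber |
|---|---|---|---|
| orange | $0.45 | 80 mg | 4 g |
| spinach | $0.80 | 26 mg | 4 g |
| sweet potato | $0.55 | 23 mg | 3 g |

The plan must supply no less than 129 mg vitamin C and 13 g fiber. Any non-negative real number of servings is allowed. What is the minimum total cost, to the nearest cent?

$1.46

An LP optimum is at a vertex; with two nutrient constraints at most two foods are used. Check each candidate.
orange only: max(129/80, 13/4) = 3.25 servings → $1.46.
spinach only: max(129/26, 13/4) = 4.962 servings → $3.97.
sweet potato only: max(129/23, 13/3) = 5.609 servings → $3.08.
orange + spinach with both tight: 0.8241 servings and 2.426 servings → $2.31.
orange + sweet potato with both tight: 0.5946 servings and 3.541 servings → $2.21.
spinach + sweet potato with both targets exact would need a negative amount; discard.
Cheapest feasible corner: $1.46.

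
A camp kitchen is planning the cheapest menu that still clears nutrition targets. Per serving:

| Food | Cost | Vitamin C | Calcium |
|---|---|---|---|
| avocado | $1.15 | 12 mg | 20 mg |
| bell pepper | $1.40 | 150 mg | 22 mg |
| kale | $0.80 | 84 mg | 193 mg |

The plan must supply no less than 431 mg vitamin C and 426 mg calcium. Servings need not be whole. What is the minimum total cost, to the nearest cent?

$4.05

Two binding constraints pin down two serving amounts, so the optimal mix uses at most two foods. The candidates are each food alone (scaled to the tighter of vitamin C/calcium) and each pair with both constraints tight.
avocado only: max(431/12, 426/20) = 35.92 servings → $41.30.
bell pepper only: max(431/150, 426/22) = 19.36 servings → $27.11.
kale only: max(431/84, 426/193) = 5.131 servings → $4.10.
avocado + bell pepper with both tight: 19.89 servings and 1.282 servings → $24.67.
avocado + kale: intersection lies outside the first quadrant.
bell pepper + kale with both tight: 1.749 servings and 2.008 servings → $4.05.
So the least-cost plan costs $4.05.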